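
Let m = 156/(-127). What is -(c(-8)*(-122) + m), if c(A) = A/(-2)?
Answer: 62132/127 ≈ 489.23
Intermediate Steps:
c(A) = -A/2 (c(A) = A*(-½) = -A/2)
m = -156/127 (m = 156*(-1/127) = -156/127 ≈ -1.2283)
-(c(-8)*(-122) + m) = -(-½*(-8)*(-122) - 156/127) = -(4*(-122) - 156/127) = -(-488 - 156/127) = -1*(-62132/127) = 62132/127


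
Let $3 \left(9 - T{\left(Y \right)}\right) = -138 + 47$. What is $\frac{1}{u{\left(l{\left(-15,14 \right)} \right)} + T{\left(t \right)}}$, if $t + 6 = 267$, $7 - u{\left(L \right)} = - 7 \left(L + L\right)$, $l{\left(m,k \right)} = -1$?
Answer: $\frac{3}{97} \approx 0.030928$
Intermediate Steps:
$u{\left(L \right)} = 7 + 14 L$ ($u{\left(L \right)} = 7 - - 7 \left(L + L\right) = 7 - - 7 \cdot 2 L = 7 - - 14 L = 7 + 14 L$)
$t = 261$ ($t = -6 + 267 = 261$)
$T{\left(Y \right)} = \frac{118}{3}$ ($T{\left(Y \right)} = 9 - \frac{-138 + 47}{3} = 9 - - \frac{91}{3} = 9 + \frac{91}{3} = \frac{118}{3}$)
$\frac{1}{u{\left(l{\left(-15,14 \right)} \right)} + T{\left(t \right)}} = \frac{1}{\left(7 + 14 \left(-1\right)\right) + \frac{118}{3}} = \frac{1}{\left(7 - 14\right) + \frac{118}{3}} = \frac{1}{-7 + \frac{118}{3}} = \frac{1}{\frac{97}{3}} = \frac{3}{97}$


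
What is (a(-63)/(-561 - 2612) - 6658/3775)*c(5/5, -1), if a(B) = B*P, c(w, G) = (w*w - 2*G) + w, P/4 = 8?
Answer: -54061736/11978075 ≈ -4.5134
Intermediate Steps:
P = 32 (P = 4*8 = 32)
c(w, G) = w + w**2 - 2*G (c(w, G) = (w**2 - 2*G) + w = w + w**2 - 2*G)
a(B) = 32*B (a(B) = B*32 = 32*B)
(a(-63)/(-561 - 2612) - 6658/3775)*c(5/5, -1) = ((32*(-63))/(-561 - 2612) - 6658/3775)*(5/5 + (5/5)**2 - 2*(-1)) = (-2016/(-3173) - 6658*1/3775)*(5*(1/5) + (5*(1/5))**2 + 2) = (-2016*(-1/3173) - 6658/3775)*(1 + 1**2 + 2) = (2016/3173 - 6658/3775)*(1 + 1 + 2) = -13515434/11978075*4 = -54061736/11978075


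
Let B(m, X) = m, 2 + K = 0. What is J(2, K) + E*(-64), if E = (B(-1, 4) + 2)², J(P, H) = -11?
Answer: -75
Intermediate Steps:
K = -2 (K = -2 + 0 = -2)
E = 1 (E = (-1 + 2)² = 1² = 1)
J(2, K) + E*(-64) = -11 + 1*(-64) = -11 - 64 = -75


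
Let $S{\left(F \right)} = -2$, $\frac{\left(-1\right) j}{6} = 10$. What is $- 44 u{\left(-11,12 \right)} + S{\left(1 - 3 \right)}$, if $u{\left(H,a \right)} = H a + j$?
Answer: $8446$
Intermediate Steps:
$j = -60$ ($j = \left(-6\right) 10 = -60$)
$u{\left(H,a \right)} = -60 + H a$ ($u{\left(H,a \right)} = H a - 60 = -60 + H a$)
$- 44 u{\left(-11,12 \right)} + S{\left(1 - 3 \right)} = - 44 \left(-60 - 132\right) - 2 = \left(-44\right) \left(-192\right) - 2 = 8448 - 2 = 8446$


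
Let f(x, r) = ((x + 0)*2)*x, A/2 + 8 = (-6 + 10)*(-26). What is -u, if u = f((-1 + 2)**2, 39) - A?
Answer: -226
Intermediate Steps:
A = -224 (A = -16 + 2*((-6 + 10)*(-26)) = -16 + 2*(4*(-26)) = -16 + 2*(-104) = -16 - 208 = -224)
f(x, r) = 2*x**2 (f(x, r) = (x*2)*x = (2*x)*x = 2*x**2)
u = 226 (u = 2*((-1 + 2)**2)**2 - 1*(-224) = 2*(1**2)**2 + 224 = 2*1**2 + 224 = 2*1 + 224 = 2 + 224 = 226)
-u = -1*226 = -226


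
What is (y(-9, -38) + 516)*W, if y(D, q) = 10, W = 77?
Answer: 40502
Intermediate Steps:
(y(-9, -38) + 516)*W = (10 + 516)*77 = 526*77 = 40502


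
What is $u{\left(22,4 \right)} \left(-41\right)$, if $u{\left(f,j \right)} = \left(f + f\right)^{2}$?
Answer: $-79376$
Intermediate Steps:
$u{\left(f,j \right)} = 4 f^{2}$ ($u{\left(f,j \right)} = \left(2 f\right)^{2} = 4 f^{2}$)
$u{\left(22,4 \right)} \left(-41\right) = 4 \cdot 22^{2} \left(-41\right) = 4 \cdot 484 \left(-41\right) = 1936 \left(-41\right) = -79376$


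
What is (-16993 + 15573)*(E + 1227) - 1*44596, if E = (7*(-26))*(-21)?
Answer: -7214176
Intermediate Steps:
E = 3822 (E = -182*(-21) = 3822)
(-16993 + 15573)*(E + 1227) - 1*44596 = (-16993 + 15573)*(3822 + 1227) - 1*44596 = -1420*5049 - 44596 = -7169580 - 44596 = -7214176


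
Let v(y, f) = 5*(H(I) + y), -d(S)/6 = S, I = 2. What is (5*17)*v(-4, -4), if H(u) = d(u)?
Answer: -6800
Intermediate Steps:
d(S) = -6*S
H(u) = -6*u
v(y, f) = -60 + 5*y (v(y, f) = 5*(-6*2 + y) = 5*(-12 + y) = -60 + 5*y)
(5*17)*v(-4, -4) = (5*17)*(-60 + 5*(-4)) = 85*(-60 - 20) = 85*(-80) = -6800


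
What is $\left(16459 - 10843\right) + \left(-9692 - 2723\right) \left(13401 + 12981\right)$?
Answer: $-327526914$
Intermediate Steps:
$\left(16459 - 10843\right) + \left(-9692 - 2723\right) \left(13401 + 12981\right) = 5616 - 327532530 = -327526914$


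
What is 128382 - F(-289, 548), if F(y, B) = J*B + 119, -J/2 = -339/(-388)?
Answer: 12534397/97 ≈ 1.2922e+5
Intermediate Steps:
J = -339/194 (J = -(-678)/(-388) = -(-678)*(-1)/388 = -2*339/388 = -339/194 ≈ -1.7474)
F(y, B) = 119 - 339*B/194 (F(y, B) = -339*B/194 + 119 = 119 - 339*B/194)
128382 - F(-289, 548) = 128382 - (119 - 339/194*548) = 128382 - (119 - 92886/97) = 128382 - 1*(-81343/97) = 128382 + 81343/97 = 12534397/97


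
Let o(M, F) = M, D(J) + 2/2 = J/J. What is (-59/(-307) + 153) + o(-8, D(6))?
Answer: 44574/307 ≈ 145.19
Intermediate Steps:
D(J) = 0 (D(J) = -1 + J/J = -1 + 1 = 0)
(-59/(-307) + 153) + o(-8, D(6)) = (-59/(-307) + 153) - 8 = (-59*(-1/307) + 153) - 8 = (59/307 + 153) - 8 = 47030/307 - 8 = 44574/307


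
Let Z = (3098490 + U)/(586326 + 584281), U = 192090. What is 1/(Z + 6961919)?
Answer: 1170607/8149674405413 ≈ 1.4364e-7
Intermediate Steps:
Z = 3290580/1170607 (Z = (3098490 + 192090)/(586326 + 584281) = 3290580/1170607 ≈ 2.8110)
1/(Z + 6961919) = 1/(3290580/1170607 + 6961919) = 1/(8149674405413/1170607) = 1170607/8149674405413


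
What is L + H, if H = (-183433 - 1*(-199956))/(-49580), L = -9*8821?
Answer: -3936123143/49580 ≈ -79389.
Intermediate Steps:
L = -79389
H = -16523/49580 (H = (-183433 + 199956)*(-1/49580) = 16523*(-1/49580) = -16523/49580 ≈ -0.33326)
L + H = -79389 - 16523/49580 = -3936123143/49580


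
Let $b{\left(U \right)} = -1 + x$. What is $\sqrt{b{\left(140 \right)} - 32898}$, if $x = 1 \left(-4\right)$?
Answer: $i \sqrt{32903} \approx 181.39 i$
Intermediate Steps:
$x = -4$
$b{\left(U \right)} = -5$ ($b{\left(U \right)} = -1 - 4 = -5$)
$\sqrt{b{\left(140 \right)} - 32898} = \sqrt{-5 - 32898} = \sqrt{-32903} = i \sqrt{32903}$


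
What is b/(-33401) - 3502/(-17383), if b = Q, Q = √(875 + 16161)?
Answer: 3502/17383 - 2*√4259/33401 ≈ 0.19755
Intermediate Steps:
Q = 2*√4259 (Q = √17036 = 2*√4259 ≈ 130.52)
b = 2*√4259 ≈ 130.52
b/(-33401) - 3502/(-17383) = (2*√4259)/(-33401) - 3502/(-17383) = (2*√4259)*(-1/33401) - 3502*(-1/17383) = -2*√4259/33401 + 3502/17383 = 3502/17383 - 2*√4259/33401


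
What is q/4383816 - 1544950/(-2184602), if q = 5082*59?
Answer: 618983601973/798074433436 ≈ 0.77560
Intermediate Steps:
q = 299838
q/4383816 - 1544950/(-2184602) = 299838/4383816 - 1544950/(-2184602) = 299838*(1/4383816) - 1544950*(-1/2184602) = 49973/730636 + 772475/1092301 = 618983601973/798074433436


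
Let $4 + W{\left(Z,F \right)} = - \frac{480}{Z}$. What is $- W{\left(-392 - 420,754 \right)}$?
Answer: $\frac{692}{203} \approx 3.4089$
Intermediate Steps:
$W{\left(Z,F \right)} = -4 - \frac{480}{Z}$
$- W{\left(-392 - 420,754 \right)} = - (-4 - \frac{480}{-392 - 420}) = - (-4 - \frac{480}{-812}) = - (-4 - - \frac{120}{203}) = - (-4 + \frac{120}{203}) = \left(-1\right) \left(- \frac{692}{203}\right) = \frac{692}{203}$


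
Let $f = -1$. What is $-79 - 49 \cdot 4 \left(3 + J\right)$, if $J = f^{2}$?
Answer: $-863$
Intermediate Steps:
$J = 1$ ($J = \left(-1\right)^{2} = 1$)
$-79 - 49 \cdot 4 \left(3 + J\right) = -79 - 49 \cdot 4 \left(3 + 1\right) = -79 - 49 \cdot 4 \cdot 4 = -79 - 784 = -863$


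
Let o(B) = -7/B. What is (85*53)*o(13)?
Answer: -31535/13 ≈ -2425.8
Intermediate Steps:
(85*53)*o(13) = (85*53)*(-7/13) = 4505*(-7*1/13) = 4505*(-7/13) = -31535/13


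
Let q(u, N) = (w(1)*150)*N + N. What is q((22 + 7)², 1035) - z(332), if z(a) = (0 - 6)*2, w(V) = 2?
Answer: 311547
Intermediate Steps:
z(a) = -12 (z(a) = -6*2 = -12)
q(u, N) = 301*N (q(u, N) = (2*150)*N + N = 300*N + N = 301*N)
q((22 + 7)², 1035) - z(332) = 301*1035 - 1*(-12) = 311535 + 12 = 311547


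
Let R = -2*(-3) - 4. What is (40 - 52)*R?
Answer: -24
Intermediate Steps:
R = 2 (R = 6 - 4 = 2)
(40 - 52)*R = (40 - 52)*2 = -12*2 = -24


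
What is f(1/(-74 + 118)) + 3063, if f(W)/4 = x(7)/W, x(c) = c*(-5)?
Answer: -3097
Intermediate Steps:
x(c) = -5*c
f(W) = -140/W (f(W) = 4*((-5*7)/W) = 4*(-35/W) = -140/W)
f(1/(-74 + 118)) + 3063 = -140/(1/(-74 + 118)) + 3063 = -140/(1/44) + 3063 = -140/1/44 + 3063 = -140*44 + 3063 = -6160 + 3063 = -3097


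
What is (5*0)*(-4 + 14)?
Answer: 0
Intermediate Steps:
(5*0)*(-4 + 14) = 0*10 = 0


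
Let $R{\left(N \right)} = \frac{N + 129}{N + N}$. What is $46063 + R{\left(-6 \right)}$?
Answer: $\frac{184211}{4} \approx 46053.0$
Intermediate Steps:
$R{\left(N \right)} = \frac{129 + N}{2 N}$
$46063 + R{\left(-6 \right)} = 46063 + \frac{129 - 6}{2 \left(-6\right)} = 46063 + \frac{1}{2} \left(- \frac{1}{6}\right) 123 = 46063 - \frac{41}{4} = \frac{184211}{4}$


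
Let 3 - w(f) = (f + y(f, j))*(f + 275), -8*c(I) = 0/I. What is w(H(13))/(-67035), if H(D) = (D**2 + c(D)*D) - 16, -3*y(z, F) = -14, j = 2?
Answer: 40487/40221 ≈ 1.0066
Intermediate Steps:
c(I) = 0 (c(I) = -0/I = -1/8*0 = 0)
y(z, F) = 14/3 (y(z, F) = -1/3*(-14) = 14/3)
H(D) = -16 + D**2 (H(D) = (D**2 + 0*D) - 16 = (D**2 + 0) - 16 = D**2 - 16 = -16 + D**2)
w(f) = 3 - (275 + f)*(14/3 + f) (w(f) = 3 - (f + 14/3)*(f + 275) = 3 - (14/3 + f)*(275 + f) = 3 - (275 + f)*(14/3 + f))
w(H(13))/(-67035) = (-3841/3 - (-16 + 13**2)**2 - 839*(-16 + 13**2)/3)/(-67035) = (-3841/3 - (-16 + 169)**2 - 839*(-16 + 169)/3)*(-1/67035) = (-3841/3 - 1*153**2 - 839/3*153)*(-1/67035) = (-3841/3 - 1*23409 - 42789)*(-1/67035) = (-3841/3 - 23409 - 42789)*(-1/67035) = -202435/3*(-1/67035) = 40487/40221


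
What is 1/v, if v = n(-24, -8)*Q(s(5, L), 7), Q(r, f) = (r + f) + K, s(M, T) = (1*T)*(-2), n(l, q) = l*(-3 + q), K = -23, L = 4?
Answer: -1/6336 ≈ -0.00015783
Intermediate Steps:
s(M, T) = -2*T (s(M, T) = T*(-2) = -2*T)
Q(r, f) = -23 + f + r (Q(r, f) = (r + f) - 23 = (f + r) - 23 = -23 + f + r)
v = -6336 (v = (-24*(-3 - 8))*(-23 + 7 - 2*4) = (-24*(-11))*(-23 + 7 - 8) = 264*(-24) = -6336)
1/v = 1/(-6336) = -1/6336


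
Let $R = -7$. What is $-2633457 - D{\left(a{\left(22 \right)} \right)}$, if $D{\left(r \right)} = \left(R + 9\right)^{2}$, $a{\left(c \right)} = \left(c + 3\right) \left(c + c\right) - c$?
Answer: $-2633461$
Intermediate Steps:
$a{\left(c \right)} = - c + 2 c \left(3 + c\right)$ ($a{\left(c \right)} = \left(3 + c\right) 2 c - c = 2 c \left(3 + c\right) - c = - c + 2 c \left(3 + c\right)$)
$D{\left(r \right)} = 4$ ($D{\left(r \right)} = \left(-7 + 9\right)^{2} = 2^{2} = 4$)
$-2633457 - D{\left(a{\left(22 \right)} \right)} = -2633457 - 4 = -2633461$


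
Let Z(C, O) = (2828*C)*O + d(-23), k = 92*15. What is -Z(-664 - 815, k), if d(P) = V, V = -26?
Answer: 5772004586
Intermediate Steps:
d(P) = -26
k = 1380
Z(C, O) = -26 + 2828*C*O (Z(C, O) = (2828*C)*O - 26 = 2828*C*O - 26 = -26 + 2828*C*O)
-Z(-664 - 815, k) = -(-26 + 2828*(-664 - 815)*1380) = -(-26 + 2828*(-1479)*1380) = -(-26 - 5772004560) = -1*(-5772004586) = 5772004586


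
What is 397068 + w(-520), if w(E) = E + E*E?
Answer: 666948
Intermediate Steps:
w(E) = E + E²
397068 + w(-520) = 397068 - 520*(1 - 520) = 397068 - 520*(-519) = 397068 + 269880 = 666948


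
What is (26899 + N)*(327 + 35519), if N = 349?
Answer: 976731808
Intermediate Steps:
(26899 + N)*(327 + 35519) = (26899 + 349)*(327 + 35519) = 27248*35846 = 976731808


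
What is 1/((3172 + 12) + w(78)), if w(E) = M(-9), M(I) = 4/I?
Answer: 9/28652 ≈ 0.00031411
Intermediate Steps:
w(E) = -4/9 (w(E) = 4/(-9) = 4*(-⅑) = -4/9)
1/((3172 + 12) + w(78)) = 1/((3172 + 12) - 4/9) = 1/(3184 - 4/9) = 1/(28652/9) = 9/28652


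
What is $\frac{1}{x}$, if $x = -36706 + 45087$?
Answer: $\frac{1}{8381} \approx 0.00011932$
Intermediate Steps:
$x = 8381$
$\frac{1}{x} = \frac{1}{8381}$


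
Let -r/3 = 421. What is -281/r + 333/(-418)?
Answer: -303121/527934 ≈ -0.57416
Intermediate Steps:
r = -1263 (r = -3*421 = -1263)
-281/r + 333/(-418) = -281/(-1263) + 333/(-418) = -281*(-1/1263) + 333*(-1/418) = 281/1263 - 333/418 = -303121/527934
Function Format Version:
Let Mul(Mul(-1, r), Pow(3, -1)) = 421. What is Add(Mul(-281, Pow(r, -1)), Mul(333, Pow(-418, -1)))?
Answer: Rational(-303121, 527934) ≈ -0.57416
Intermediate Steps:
r = -1263 (r = Mul(-3, 421) = -1263)
Add(Mul(-281, Pow(r, -1)), Mul(333, Pow(-418, -1))) = Add(Mul(-281, Pow(-1263, -1)), Mul(333, Pow(-418, -1))) = Add(Mul(-281, Rational(-1, 1263)), Mul(333, Rational(-1, 418))) = Add(Rational(281, 1263), Rational(-333, 418)) = Rational(-303121, 527934)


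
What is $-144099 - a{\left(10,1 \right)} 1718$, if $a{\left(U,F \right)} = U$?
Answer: $-161279$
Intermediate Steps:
$-144099 - a{\left(10,1 \right)} 1718 = -144099 - 10 \cdot 1718 = -144099 - 17180 = -161279$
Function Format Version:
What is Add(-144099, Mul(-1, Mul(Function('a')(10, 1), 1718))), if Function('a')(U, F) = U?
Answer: -161279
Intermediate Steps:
Add(-144099, Mul(-1, Mul(Function('a')(10, 1), 1718))) = Add(-144099, Mul(-1, Mul(10, 1718))) = Add(-144099, Mul(-1, 17180)) = Add(-144099, -17180) = -161279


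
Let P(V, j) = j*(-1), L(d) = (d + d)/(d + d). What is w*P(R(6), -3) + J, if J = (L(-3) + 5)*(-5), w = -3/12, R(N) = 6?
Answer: -123/4 ≈ -30.750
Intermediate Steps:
L(d) = 1 (L(d) = (2*d)/((2*d)) = (2*d)*(1/(2*d)) = 1)
P(V, j) = -j
w = -1/4 (w = -3*1/12 = -1/4 ≈ -0.25000)
J = -30 (J = (1 + 5)*(-5) = 6*(-5) = -30)
w*P(R(6), -3) + J = -(-1)*(-3)/4 - 30 = -1/4*3 - 30 = -3/4 - 30 = -123/4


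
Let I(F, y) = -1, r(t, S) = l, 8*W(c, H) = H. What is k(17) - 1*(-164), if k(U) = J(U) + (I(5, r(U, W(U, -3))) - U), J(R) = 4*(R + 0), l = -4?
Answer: 214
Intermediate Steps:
W(c, H) = H/8
r(t, S) = -4
J(R) = 4*R
k(U) = -1 + 3*U (k(U) = 4*U + (-1 - U) = -1 + 3*U)
k(17) - 1*(-164) = (-1 + 3*17) - 1*(-164) = (-1 + 51) + 164 = 50 + 164 = 214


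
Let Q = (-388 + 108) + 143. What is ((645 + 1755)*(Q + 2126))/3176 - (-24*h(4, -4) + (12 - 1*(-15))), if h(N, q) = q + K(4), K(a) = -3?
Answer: 519285/397 ≈ 1308.0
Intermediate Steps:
Q = -137 (Q = -280 + 143 = -137)
h(N, q) = -3 + q (h(N, q) = q - 3 = -3 + q)
((645 + 1755)*(Q + 2126))/3176 - (-24*h(4, -4) + (12 - 1*(-15))) = ((645 + 1755)*(-137 + 2126))/3176 - (-24*(-3 - 4) + (12 - 1*(-15))) = (2400*1989)*(1/3176) - (-24*(-7) + (12 + 15)) = 4773600*(1/3176) - (168 + 27) = 596700/397 - 1*195 = 596700/397 - 195 = 519285/397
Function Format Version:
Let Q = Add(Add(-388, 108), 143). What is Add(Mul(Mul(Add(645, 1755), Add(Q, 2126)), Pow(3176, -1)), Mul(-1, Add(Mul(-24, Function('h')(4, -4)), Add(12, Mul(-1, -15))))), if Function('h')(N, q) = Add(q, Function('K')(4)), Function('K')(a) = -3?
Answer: Rational(519285, 397) ≈ 1308.0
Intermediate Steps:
Q = -137 (Q = Add(-280, 143) = -137)
Function('h')(N, q) = Add(-3, q) (Function('h')(N, q) = Add(q, -3) = Add(-3, q))
Add(Mul(Mul(Add(645, 1755), Add(Q, 2126)), Pow(3176, -1)), Mul(-1, Add(Mul(-24, Function('h')(4, -4)), Add(12, Mul(-1, -15))))) = Add(Mul(Mul(Add(645, 1755), Add(-137, 2126)), Pow(3176, -1)), Mul(-1, Add(Mul(-24, Add(-3, -4)), Add(12, Mul(-1, -15))))) = Add(Mul(Mul(2400, 1989), Rational(1, 3176)), Mul(-1, Add(Mul(-24, -7), Add(12, 15)))) = Add(Mul(4773600, Rational(1, 3176)), Mul(-1, Add(168, 27))) = Add(Rational(596700, 397), Mul(-1, 195)) = Add(Rational(596700, 397), -195) = Rational(519285, 397)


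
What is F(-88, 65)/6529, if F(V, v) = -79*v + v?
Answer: -5070/6529 ≈ -0.77654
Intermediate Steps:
F(V, v) = -78*v
F(-88, 65)/6529 = -78*65/6529 = -5070*1/6529 = -5070/6529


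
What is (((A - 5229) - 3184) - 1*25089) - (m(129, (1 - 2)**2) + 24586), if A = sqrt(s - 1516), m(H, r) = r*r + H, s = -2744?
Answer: -58218 + 2*I*sqrt(1065) ≈ -58218.0 + 65.269*I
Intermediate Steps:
m(H, r) = H + r**2 (m(H, r) = r**2 + H = H + r**2)
A = 2*I*sqrt(1065) (A = sqrt(-2744 - 1516) = sqrt(-4260) = 2*I*sqrt(1065) ≈ 65.269*I)
(((A - 5229) - 3184) - 1*25089) - (m(129, (1 - 2)**2) + 24586) = (((2*I*sqrt(1065) - 5229) - 3184) - 1*25089) - ((129 + ((1 - 2)**2)**2) + 24586) = (((-5229 + 2*I*sqrt(1065)) - 3184) - 25089) - ((129 + ((-1)**2)**2) + 24586) = ((-8413 + 2*I*sqrt(1065)) - 25089) - ((129 + 1**2) + 24586) = (-33502 + 2*I*sqrt(1065)) - ((129 + 1) + 24586) = (-33502 + 2*I*sqrt(1065)) - (130 + 24586) = (-33502 + 2*I*sqrt(1065)) - 1*24716 = (-33502 + 2*I*sqrt(1065)) - 24716 = -58218 + 2*I*sqrt(1065)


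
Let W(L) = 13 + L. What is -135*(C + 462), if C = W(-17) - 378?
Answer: -10800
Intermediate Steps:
C = -382 (C = (13 - 17) - 378 = -4 - 378 = -382)
-135*(C + 462) = -135*(-382 + 462) = -135*80 = -10800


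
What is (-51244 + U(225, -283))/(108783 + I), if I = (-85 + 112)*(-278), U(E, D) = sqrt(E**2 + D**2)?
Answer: -51244/101277 + sqrt(130714)/101277 ≈ -0.50241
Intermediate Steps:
U(E, D) = sqrt(D**2 + E**2)
I = -7506 (I = 27*(-278) = -7506)
(-51244 + U(225, -283))/(108783 + I) = (-51244 + sqrt((-283)**2 + 225**2))/(108783 - 7506) = (-51244 + sqrt(80089 + 50625))/101277 = (-51244 + sqrt(130714))*(1/101277) = -51244/101277 + sqrt(130714)/101277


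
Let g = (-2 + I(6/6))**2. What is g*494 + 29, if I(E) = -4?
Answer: 17813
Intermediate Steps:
g = 36 (g = (-2 - 4)**2 = (-6)**2 = 36)
g*494 + 29 = 36*494 + 29 = 17784 + 29 = 17813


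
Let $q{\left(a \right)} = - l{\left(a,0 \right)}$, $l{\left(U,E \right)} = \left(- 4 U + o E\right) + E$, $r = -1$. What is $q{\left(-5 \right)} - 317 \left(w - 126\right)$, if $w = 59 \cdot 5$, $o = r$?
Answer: $-53593$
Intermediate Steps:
$o = -1$
$l{\left(U,E \right)} = - 4 U$ ($l{\left(U,E \right)} = \left(- 4 U - E\right) + E = \left(- E - 4 U\right) + E = - 4 U$)
$q{\left(a \right)} = 4 a$ ($q{\left(a \right)} = - \left(-4\right) a = 4 a$)
$w = 295$
$q{\left(-5 \right)} - 317 \left(w - 126\right) = 4 \left(-5\right) - 317 \left(295 - 126\right) = -20 - 317 \left(295 - 126\right) = -20 - 53573 = -53593$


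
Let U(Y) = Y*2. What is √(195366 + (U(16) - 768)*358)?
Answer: I*√68122 ≈ 261.0*I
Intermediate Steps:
U(Y) = 2*Y
√(195366 + (U(16) - 768)*358) = √(195366 + (2*16 - 768)*358) = √(195366 + (32 - 768)*358) = √(195366 - 736*358) = √(195366 - 263488) = √(-68122) = I*√68122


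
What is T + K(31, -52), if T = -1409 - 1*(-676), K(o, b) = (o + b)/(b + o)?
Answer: -732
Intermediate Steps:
K(o, b) = 1 (K(o, b) = (b + o)/(b + o) = 1)
T = -733 (T = -1409 + 676 = -733)
T + K(31, -52) = -733 + 1 = -732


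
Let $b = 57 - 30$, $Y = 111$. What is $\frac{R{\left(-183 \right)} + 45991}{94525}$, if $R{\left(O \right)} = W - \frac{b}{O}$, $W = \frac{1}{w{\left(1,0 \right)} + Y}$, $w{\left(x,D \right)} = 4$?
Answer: $\frac{16980419}{34899625} \approx 0.48655$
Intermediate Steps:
$W = \frac{1}{115}$ ($W = \frac{1}{4 + 111} = \frac{1}{115} \approx 0.0086956$)
$b = 27$ ($b = 57 - 30 = 27$)
$R{\left(O \right)} = \frac{1}{115} - \frac{27}{O}$
$\frac{R{\left(-183 \right)} + 45991}{94525} = \frac{\frac{-3105 - 183}{115 \left(-183\right)} + 45991}{94525} = \left(\frac{1}{115} \left(- \frac{1}{183}\right) \left(-3288\right) + 45991\right) \frac{1}{94525} = \left(\frac{1096}{7015} + 45991\right) \frac{1}{94525} = \frac{322627961}{7015} \cdot \frac{1}{94525} = \frac{16980419}{34899625}$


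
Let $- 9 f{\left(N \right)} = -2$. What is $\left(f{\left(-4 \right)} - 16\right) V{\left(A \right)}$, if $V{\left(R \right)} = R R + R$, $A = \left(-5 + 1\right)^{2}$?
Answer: $- \frac{38624}{9} \approx -4291.6$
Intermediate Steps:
$A = 16$ ($A = \left(-4\right)^{2} = 16$)
$f{\left(N \right)} = \frac{2}{9}$ ($f{\left(N \right)} = \left(- \frac{1}{9}\right) \left(-2\right) = \frac{2}{9}$)
$V{\left(R \right)} = R + R^{2}$ ($V{\left(R \right)} = R^{2} + R = R + R^{2}$)
$\left(f{\left(-4 \right)} - 16\right) V{\left(A \right)} = \left(\frac{2}{9} - 16\right) 16 \left(1 + 16\right) = - \frac{142 \cdot 16 \cdot 17}{9} = \left(- \frac{142}{9}\right) 272 = - \frac{38624}{9}$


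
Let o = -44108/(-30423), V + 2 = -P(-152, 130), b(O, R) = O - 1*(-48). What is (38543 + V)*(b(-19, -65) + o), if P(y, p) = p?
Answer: 35582990125/30423 ≈ 1.1696e+6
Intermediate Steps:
b(O, R) = 48 + O (b(O, R) = O + 48 = 48 + O)
V = -132 (V = -2 - 1*130 = -2 - 130 = -132)
o = 44108/30423 (o = -44108*(-1/30423) = 44108/30423 ≈ 1.4498)
(38543 + V)*(b(-19, -65) + o) = (38543 - 132)*((48 - 19) + 44108/30423) = 38411*(29 + 44108/30423) = 38411*(926375/30423) = 35582990125/30423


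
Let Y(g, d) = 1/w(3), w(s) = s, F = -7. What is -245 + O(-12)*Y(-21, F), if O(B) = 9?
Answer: -242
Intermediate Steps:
Y(g, d) = ⅓ (Y(g, d) = 1/3 = ⅓)
-245 + O(-12)*Y(-21, F) = -245 + 9*(⅓) = -245 + 3 = -242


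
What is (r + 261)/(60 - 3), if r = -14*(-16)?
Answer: 485/57 ≈ 8.5088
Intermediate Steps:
r = 224
(r + 261)/(60 - 3) = (224 + 261)/(60 - 3) = 485/57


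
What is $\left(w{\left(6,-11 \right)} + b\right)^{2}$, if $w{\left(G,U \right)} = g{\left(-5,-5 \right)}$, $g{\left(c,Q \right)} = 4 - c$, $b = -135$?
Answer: $15876$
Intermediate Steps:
$w{\left(G,U \right)} = 9$ ($w{\left(G,U \right)} = 4 - -5 = 4 + 5 = 9$)
$\left(w{\left(6,-11 \right)} + b\right)^{2} = \left(9 - 135\right)^{2} = \left(-126\right)^{2} = 15876$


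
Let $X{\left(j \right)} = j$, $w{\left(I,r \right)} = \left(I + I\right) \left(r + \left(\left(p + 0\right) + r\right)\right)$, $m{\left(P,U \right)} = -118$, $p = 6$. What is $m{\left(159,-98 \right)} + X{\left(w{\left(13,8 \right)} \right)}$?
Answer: $454$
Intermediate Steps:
$w{\left(I,r \right)} = 2 I \left(6 + 2 r\right)$ ($w{\left(I,r \right)} = \left(I + I\right) \left(r + \left(\left(6 + 0\right) + r\right)\right) = 2 I \left(r + \left(6 + r\right)\right) = 2 I \left(6 + 2 r\right)$)
$m{\left(159,-98 \right)} + X{\left(w{\left(13,8 \right)} \right)} = -118 + 4 \cdot 13 \left(3 + 8\right) = -118 + 4 \cdot 13 \cdot 11 = -118 + 572 = 454$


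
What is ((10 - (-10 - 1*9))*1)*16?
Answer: 464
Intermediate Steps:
((10 - (-10 - 1*9))*1)*16 = ((10 - (-10 - 9))*1)*16 = ((10 - 1*(-19))*1)*16 = ((10 + 19)*1)*16 = (29*1)*16 = 29*16 = 464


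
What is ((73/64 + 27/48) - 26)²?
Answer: 2418025/4096 ≈ 590.34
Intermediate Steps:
((73/64 + 27/48) - 26)² = ((73*(1/64) + 27*(1/48)) - 26)² = ((73/64 + 9/16) - 26)² = (109/64 - 26)² = (-1555/64)² = 2418025/4096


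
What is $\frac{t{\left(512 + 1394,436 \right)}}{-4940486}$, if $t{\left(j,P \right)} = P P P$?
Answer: $- \frac{41440928}{2470243} \approx -16.776$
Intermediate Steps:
$t{\left(j,P \right)} = P^{3}$ ($t{\left(j,P \right)} = P^{2} P = P^{3}$)
$\frac{t{\left(512 + 1394,436 \right)}}{-4940486} = \frac{436^{3}}{-4940486} = 82881856 \left(- \frac{1}{4940486}\right) = - \frac{41440928}{2470243}$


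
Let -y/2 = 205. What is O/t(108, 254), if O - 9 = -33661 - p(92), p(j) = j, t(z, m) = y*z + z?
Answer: 2812/3681 ≈ 0.76392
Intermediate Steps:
y = -410 (y = -2*205 = -410)
t(z, m) = -409*z (t(z, m) = -410*z + z = -409*z)
O = -33744 (O = 9 + (-33661 - 1*92) = 9 + (-33661 - 92) = 9 - 33753 = -33744)
O/t(108, 254) = -33744/((-409*108)) = -33744/(-44172) = -33744*(-1/44172) = 2812/3681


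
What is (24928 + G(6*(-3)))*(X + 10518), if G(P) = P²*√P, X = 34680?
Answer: 1126695744 + 43932456*I*√2 ≈ 1.1267e+9 + 6.213e+7*I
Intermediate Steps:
G(P) = P^(5/2)
(24928 + G(6*(-3)))*(X + 10518) = (24928 + (6*(-3))^(5/2))*(34680 + 10518) = (24928 + (-18)^(5/2))*45198 = (24928 + 972*I*√2)*45198 = 1126695744 + 43932456*I*√2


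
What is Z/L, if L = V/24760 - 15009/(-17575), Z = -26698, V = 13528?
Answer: -20746109975/1088174 ≈ -19065.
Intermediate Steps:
L = 15234436/10878925 (L = 13528/24760 - 15009/(-17575) = 13528*(1/24760) - 15009*(-1/17575) = 1691/3095 + 15009/17575 = 15234436/10878925 ≈ 1.4004)
Z/L = -26698/15234436/10878925 = -26698*10878925/15234436 = -20746109975/1088174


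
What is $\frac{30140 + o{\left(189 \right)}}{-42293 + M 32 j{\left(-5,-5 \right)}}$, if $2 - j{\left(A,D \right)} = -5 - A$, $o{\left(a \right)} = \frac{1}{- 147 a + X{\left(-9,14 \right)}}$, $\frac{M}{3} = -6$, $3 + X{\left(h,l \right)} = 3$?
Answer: $- \frac{837379619}{1207032435} \approx -0.69375$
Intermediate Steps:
$X{\left(h,l \right)} = 0$ ($X{\left(h,l \right)} = -3 + 3 = 0$)
$M = -18$ ($M = 3 \left(-6\right) = -18$)
$o{\left(a \right)} = - \frac{1}{147 a}$ ($o{\left(a \right)} = \frac{1}{- 147 a + 0} = \frac{1}{\left(-147\right) a} = - \frac{1}{147 a}$)
$j{\left(A,D \right)} = 7 + A$ ($j{\left(A,D \right)} = 2 - \left(-5 - A\right) = 2 + \left(5 + A\right) = 7 + A$)
$\frac{30140 + o{\left(189 \right)}}{-42293 + M 32 j{\left(-5,-5 \right)}} = \frac{30140 - \frac{1}{147 \cdot 189}}{-42293 + \left(-18\right) 32 \left(7 - 5\right)} = \frac{30140 - \frac{1}{27783}}{-42293 - 1152} = \frac{837379619}{27783 \left(-43445\right)} = \frac{837379619}{27783} \left(- \frac{1}{43445}\right) = - \frac{837379619}{1207032435}$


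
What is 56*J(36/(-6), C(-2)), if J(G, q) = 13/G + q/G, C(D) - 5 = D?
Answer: -448/3 ≈ -149.33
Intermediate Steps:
C(D) = 5 + D
56*J(36/(-6), C(-2)) = 56*((13 + (5 - 2))/((36/(-6)))) = 56*((13 + 3)/((36*(-⅙)))) = 56*(16/(-6)) = 56*(-⅙*16) = 56*(-8/3) = -448/3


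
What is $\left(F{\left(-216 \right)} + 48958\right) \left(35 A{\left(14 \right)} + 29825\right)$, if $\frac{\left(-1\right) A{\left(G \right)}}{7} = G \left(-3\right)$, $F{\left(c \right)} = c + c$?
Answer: $1946620490$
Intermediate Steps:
$F{\left(c \right)} = 2 c$
$A{\left(G \right)} = 21 G$ ($A{\left(G \right)} = - 7 G \left(-3\right) = - 7 \left(- 3 G\right) = 21 G$)
$\left(F{\left(-216 \right)} + 48958\right) \left(35 A{\left(14 \right)} + 29825\right) = \left(2 \left(-216\right) + 48958\right) \left(35 \cdot 21 \cdot 14 + 29825\right) = \left(-432 + 48958\right) \left(35 \cdot 294 + 29825\right) = 48526 \left(10290 + 29825\right) = 48526 \cdot 40115 = 1946620490$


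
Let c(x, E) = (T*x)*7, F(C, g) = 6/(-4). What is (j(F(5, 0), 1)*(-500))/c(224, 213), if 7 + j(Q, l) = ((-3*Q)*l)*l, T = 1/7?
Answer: 625/112 ≈ 5.5804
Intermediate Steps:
F(C, g) = -3/2 (F(C, g) = 6*(-¼) = -3/2)
T = ⅐ ≈ 0.14286
c(x, E) = x (c(x, E) = (x/7)*7 = x)
j(Q, l) = -7 - 3*Q*l² (j(Q, l) = -7 + ((-3*Q)*l)*l = -7 + (-3*Q*l)*l = -7 - 3*Q*l²)
(j(F(5, 0), 1)*(-500))/c(224, 213) = ((-7 - 3*(-3/2)*1²)*(-500))/224 = ((-7 - 3*(-3/2)*1)*(-500))*(1/224) = ((-7 + 9/2)*(-500))*(1/224) = -5/2*(-500)*(1/224) = 1250*(1/224) = 625/112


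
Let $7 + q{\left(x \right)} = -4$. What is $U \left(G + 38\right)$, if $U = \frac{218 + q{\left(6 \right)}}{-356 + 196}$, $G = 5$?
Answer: $- \frac{8901}{160} \approx -55.631$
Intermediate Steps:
$q{\left(x \right)} = -11$ ($q{\left(x \right)} = -7 - 4 = -11$)
$U = - \frac{207}{160}$ ($U = \frac{218 - 11}{-356 + 196} = \frac{207}{-160} = 207 \left(- \frac{1}{160}\right) = - \frac{207}{160} \approx -1.2938$)
$U \left(G + 38\right) = - \frac{207 \left(5 + 38\right)}{160} = \left(- \frac{207}{160}\right) 43 = - \frac{8901}{160}$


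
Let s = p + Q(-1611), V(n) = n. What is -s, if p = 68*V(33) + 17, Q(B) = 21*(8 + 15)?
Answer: -2744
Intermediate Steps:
Q(B) = 483 (Q(B) = 21*23 = 483)
p = 2261 (p = 68*33 + 17 = 2244 + 17 = 2261)
s = 2744 (s = 2261 + 483 = 2744)
-s = -1*2744 = -2744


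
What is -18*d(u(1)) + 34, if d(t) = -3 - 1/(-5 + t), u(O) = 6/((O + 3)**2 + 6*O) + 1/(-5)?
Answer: 22858/271 ≈ 84.347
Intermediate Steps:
u(O) = -1/5 + 6/((3 + O)**2 + 6*O) (u(O) = 6/((3 + O)**2 + 6*O) + 1*(-1/5) = 6/((3 + O)**2 + 6*O) - 1/5 = -1/5 + 6/((3 + O)**2 + 6*O))
-18*d(u(1)) + 34 = -18*(14 - 3*(21 - 1*1**2 - 12*1)/(5*(9 + 1**2 + 12*1)))/(-5 + (21 - 1*1**2 - 12*1)/(5*(9 + 1**2 + 12*1))) + 34 = -18*(14 - 3*(21 - 1*1 - 12)/(5*(9 + 1 + 12)))/(-5 + (21 - 1*1 - 12)/(5*(9 + 1 + 12))) + 34 = -18*(14 - 3*(21 - 1 - 12)/(5*22))/(-5 + (1/5)*(21 - 1 - 12)/22) + 34 = -18*(14 - 3*8/(5*22))/(-5 + (1/5)*(1/22)*8) + 34 = -18*(14 - 3*4/55)/(-5 + 4/55) + 34 = -18*(14 - 12/55)/(-271/55) + 34 = -(-990)*758/(271*55) + 34 = -18*(-758/271) + 34 = 13644/271 + 34 = 22858/271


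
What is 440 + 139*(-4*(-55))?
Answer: 31020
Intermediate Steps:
440 + 139*(-4*(-55)) = 440 + 139*220 = 440 + 30580 = 31020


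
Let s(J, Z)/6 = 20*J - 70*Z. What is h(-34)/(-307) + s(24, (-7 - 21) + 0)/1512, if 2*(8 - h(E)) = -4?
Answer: 186640/19341 ≈ 9.6500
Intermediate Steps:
h(E) = 10 (h(E) = 8 - ½*(-4) = 8 + 2 = 10)
s(J, Z) = -420*Z + 120*J (s(J, Z) = 6*(20*J - 70*Z) = 6*(-70*Z + 20*J) = -420*Z + 120*J)
h(-34)/(-307) + s(24, (-7 - 21) + 0)/1512 = 10/(-307) + (-420*((-7 - 21) + 0) + 120*24)/1512 = 10*(-1/307) + (-420*(-28 + 0) + 2880)*(1/1512) = -10/307 + (-420*(-28) + 2880)*(1/1512) = -10/307 + (11760 + 2880)*(1/1512) = -10/307 + 14640*(1/1512) = -10/307 + 610/63 = 186640/19341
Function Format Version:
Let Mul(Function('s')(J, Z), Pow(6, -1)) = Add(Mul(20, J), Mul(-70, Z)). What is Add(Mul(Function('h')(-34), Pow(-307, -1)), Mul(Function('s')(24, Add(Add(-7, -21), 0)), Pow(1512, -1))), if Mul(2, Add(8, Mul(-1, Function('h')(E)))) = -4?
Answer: Rational(186640, 19341) ≈ 9.6500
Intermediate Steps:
Function('h')(E) = 10 (Function('h')(E) = Add(8, Mul(Rational(-1, 2), -4)) = Add(8, 2) = 10)
Function('s')(J, Z) = Add(Mul(-420, Z), Mul(120, J)) (Function('s')(J, Z) = Mul(6, Add(Mul(20, J), Mul(-70, Z))) = Mul(6, Add(Mul(-70, Z), Mul(20, J))) = Add(Mul(-420, Z), Mul(120, J)))
Add(Mul(Function('h')(-34), Pow(-307, -1)), Mul(Function('s')(24, Add(Add(-7, -21), 0)), Pow(1512, -1))) = Add(Mul(10, Pow(-307, -1)), Mul(Add(Mul(-420, Add(Add(-7, -21), 0)), Mul(120, 24)), Pow(1512, -1))) = Add(Mul(10, Rational(-1, 307)), Mul(Add(Mul(-420, Add(-28, 0)), 2880), Rational(1, 1512))) = Add(Rational(-10, 307), Mul(Add(Mul(-420, -28), 2880), Rational(1, 1512))) = Add(Rational(-10, 307), Mul(Add(11760, 2880), Rational(1, 1512))) = Add(Rational(-10, 307), Mul(14640, Rational(1, 1512))) = Add(Rational(-10, 307), Rational(610, 63)) = Rational(186640, 19341)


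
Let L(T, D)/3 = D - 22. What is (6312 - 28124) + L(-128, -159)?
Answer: -22355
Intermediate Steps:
L(T, D) = -66 + 3*D (L(T, D) = 3*(D - 22) = 3*(-22 + D) = -66 + 3*D)
(6312 - 28124) + L(-128, -159) = (6312 - 28124) + (-66 + 3*(-159)) = -21812 + (-66 - 477) = -21812 - 543 = -22355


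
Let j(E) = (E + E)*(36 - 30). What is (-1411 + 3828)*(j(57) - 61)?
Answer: 1505791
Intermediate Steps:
j(E) = 12*E (j(E) = (2*E)*6 = 12*E)
(-1411 + 3828)*(j(57) - 61) = (-1411 + 3828)*(12*57 - 61) = 2417*(684 - 61) = 2417*623 = 1505791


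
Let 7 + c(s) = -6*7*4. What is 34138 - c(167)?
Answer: 34313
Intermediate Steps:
c(s) = -175 (c(s) = -7 - 6*7*4 = -7 - 42*4 = -7 - 168 = -175)
34138 - c(167) = 34138 - 1*(-175) = 34138 + 175 = 34313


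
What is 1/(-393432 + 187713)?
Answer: -1/205719 ≈ -4.8610e-6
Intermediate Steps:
1/(-393432 + 187713) = 1/(-205719) = -1/205719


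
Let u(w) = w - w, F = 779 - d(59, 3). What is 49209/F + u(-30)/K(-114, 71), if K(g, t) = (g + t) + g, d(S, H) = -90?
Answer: 49209/869 ≈ 56.627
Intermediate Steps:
F = 869 (F = 779 - 1*(-90) = 779 + 90 = 869)
u(w) = 0
K(g, t) = t + 2*g
49209/F + u(-30)/K(-114, 71) = 49209/869 + 0/(71 + 2*(-114)) = 49209*(1/869) + 0/(71 - 228) = 49209/869 + 0/(-157) = 49209/869 + 0*(-1/157) = 49209/869 + 0 = 49209/869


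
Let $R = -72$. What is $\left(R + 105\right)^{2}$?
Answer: $1089$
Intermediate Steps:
$\left(R + 105\right)^{2} = \left(-72 + 105\right)^{2} = 33^{2} = 1089$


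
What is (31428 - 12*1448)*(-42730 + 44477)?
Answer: 24548844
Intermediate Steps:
(31428 - 12*1448)*(-42730 + 44477) = (31428 - 17376)*1747 = 14052*1747 = 24548844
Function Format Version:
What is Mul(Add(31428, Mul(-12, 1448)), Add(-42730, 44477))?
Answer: 24548844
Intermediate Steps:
Mul(Add(31428, Mul(-12, 1448)), Add(-42730, 44477)) = Mul(Add(31428, -17376), 1747) = Mul(14052, 1747) = 24548844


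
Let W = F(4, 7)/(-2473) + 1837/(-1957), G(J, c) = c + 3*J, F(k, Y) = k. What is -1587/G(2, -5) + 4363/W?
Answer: -28337447866/4550729 ≈ -6227.0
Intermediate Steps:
W = -4550729/4839661 (W = 4/(-2473) + 1837/(-1957) = 4*(-1/2473) + 1837*(-1/1957) = -4/2473 - 1837/1957 = -4550729/4839661 ≈ -0.94030)
-1587/G(2, -5) + 4363/W = -1587/(-5 + 3*2) + 4363/(-4550729/4839661) = -1587/(-5 + 6) + 4363*(-4839661/4550729) = -1587/1 - 21115440943/4550729 = -1587*1 - 21115440943/4550729 = -1587 - 21115440943/4550729 = -28337447866/4550729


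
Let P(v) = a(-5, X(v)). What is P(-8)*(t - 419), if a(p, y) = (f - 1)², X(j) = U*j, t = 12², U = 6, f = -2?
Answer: -2475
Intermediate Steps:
t = 144
X(j) = 6*j
a(p, y) = 9 (a(p, y) = (-2 - 1)² = (-3)² = 9)
P(v) = 9
P(-8)*(t - 419) = 9*(144 - 419) = 9*(-275) = -2475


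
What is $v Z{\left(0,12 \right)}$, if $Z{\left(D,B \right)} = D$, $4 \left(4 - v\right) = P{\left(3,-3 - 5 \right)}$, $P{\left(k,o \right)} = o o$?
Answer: $0$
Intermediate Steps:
$P{\left(k,o \right)} = o^{2}$
$v = -12$ ($v = 4 - \frac{\left(-3 - 5\right)^{2}}{4} = 4 - \frac{\left(-8\right)^{2}}{4} = 4 - 16 = -12$)
$v Z{\left(0,12 \right)} = \left(-12\right) 0 = 0$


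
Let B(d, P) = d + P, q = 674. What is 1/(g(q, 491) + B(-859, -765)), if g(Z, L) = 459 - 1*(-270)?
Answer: -1/895 ≈ -0.0011173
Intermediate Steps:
B(d, P) = P + d
g(Z, L) = 729 (g(Z, L) = 459 + 270 = 729)
1/(g(q, 491) + B(-859, -765)) = 1/(729 + (-765 - 859)) = 1/(729 - 1624) = 1/(-895) = -1/895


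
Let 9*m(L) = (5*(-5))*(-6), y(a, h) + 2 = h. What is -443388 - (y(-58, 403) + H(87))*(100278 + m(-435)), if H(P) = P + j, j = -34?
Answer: -137931500/3 ≈ -4.5977e+7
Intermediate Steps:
H(P) = -34 + P (H(P) = P - 34 = -34 + P)
y(a, h) = -2 + h
m(L) = 50/3 (m(L) = ((5*(-5))*(-6))/9 = (-25*(-6))/9 = (1/9)*150 = 50/3)
-443388 - (y(-58, 403) + H(87))*(100278 + m(-435)) = -443388 - ((-2 + 403) + (-34 + 87))*(100278 + 50/3) = -443388 - (401 + 53)*300884/3 = -443388 - 454*300884/3 = -443388 - 1*136601336/3 = -443388 - 136601336/3 = -137931500/3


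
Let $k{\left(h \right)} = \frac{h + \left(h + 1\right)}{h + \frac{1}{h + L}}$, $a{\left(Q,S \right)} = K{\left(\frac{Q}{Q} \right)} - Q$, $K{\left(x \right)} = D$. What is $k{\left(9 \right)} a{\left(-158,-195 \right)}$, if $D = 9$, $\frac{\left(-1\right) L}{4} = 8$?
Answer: $\frac{72979}{206} \approx 354.27$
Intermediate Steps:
$L = -32$ ($L = \left(-4\right) 8 = -32$)
$K{\left(x \right)} = 9$
$a{\left(Q,S \right)} = 9 - Q$
$k{\left(h \right)} = \frac{1 + 2 h}{h + \frac{1}{-32 + h}}$ ($k{\left(h \right)} = \frac{h + \left(h + 1\right)}{h + \frac{1}{h - 32}} = \frac{h + \left(1 + h\right)}{h + \frac{1}{-32 + h}} = \frac{1 + 2 h}{h + \frac{1}{-32 + h}}$)
$k{\left(9 \right)} a{\left(-158,-195 \right)} = \frac{-32 - 567 + 2 \cdot 9^{2}}{1 + 9^{2} - 288} \left(9 - -158\right) = \frac{-32 - 567 + 2 \cdot 81}{1 + 81 - 288} \left(9 + 158\right) = \frac{-32 - 567 + 162}{-206} \cdot 167 = \left(- \frac{1}{206}\right) \left(-437\right) 167 = \frac{437}{206} \cdot 167 = \frac{72979}{206}$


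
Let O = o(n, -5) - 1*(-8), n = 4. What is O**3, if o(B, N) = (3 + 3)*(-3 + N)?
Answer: -64000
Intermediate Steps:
o(B, N) = -18 + 6*N (o(B, N) = 6*(-3 + N) = -18 + 6*N)
O = -40 (O = (-18 + 6*(-5)) - 1*(-8) = (-18 - 30) + 8 = -48 + 8 = -40)
O**3 = (-40)**3 = -64000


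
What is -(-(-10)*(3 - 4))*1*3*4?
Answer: 120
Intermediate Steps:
-(-(-10)*(3 - 4))*1*3*4 = -(-(-10)*(-1))*3*4 = -(-2*5)*3*4 = -(-10)*3*4 = -1*(-30)*4 = 30*4 = 120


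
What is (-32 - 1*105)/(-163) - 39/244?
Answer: 27071/39772 ≈ 0.68065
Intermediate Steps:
(-32 - 1*105)/(-163) - 39/244 = (-32 - 105)*(-1/163) - 39*1/244 = -137*(-1/163) - 39/244 = 137/163 - 39/244 = 27071/39772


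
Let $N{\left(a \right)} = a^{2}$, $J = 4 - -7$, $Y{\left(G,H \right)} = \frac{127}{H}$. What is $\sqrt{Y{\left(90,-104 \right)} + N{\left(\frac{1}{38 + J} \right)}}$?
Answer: $\frac{i \sqrt{7925398}}{2548} \approx 1.1049 i$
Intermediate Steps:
$J = 11$ ($J = 4 + 7 = 11$)
$\sqrt{Y{\left(90,-104 \right)} + N{\left(\frac{1}{38 + J} \right)}} = \sqrt{\frac{127}{-104} + \left(\frac{1}{38 + 11}\right)^{2}} = \sqrt{127 \left(- \frac{1}{104}\right) + \left(\frac{1}{49}\right)^{2}} = \sqrt{- \frac{127}{104} + \left(\frac{1}{49}\right)^{2}} = \sqrt{- \frac{127}{104} + \frac{1}{2401}} = \sqrt{- \frac{304823}{249704}} = \frac{i \sqrt{7925398}}{2548}$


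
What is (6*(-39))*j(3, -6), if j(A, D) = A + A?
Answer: -1404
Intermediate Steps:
j(A, D) = 2*A
(6*(-39))*j(3, -6) = (6*(-39))*(2*3) = -234*6 = -1404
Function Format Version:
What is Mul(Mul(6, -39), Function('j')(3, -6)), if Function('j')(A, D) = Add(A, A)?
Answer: -1404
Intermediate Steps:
Function('j')(A, D) = Mul(2, A)
Mul(Mul(6, -39), Function('j')(3, -6)) = Mul(Mul(6, -39), Mul(2, 3)) = Mul(-234, 6) = -1404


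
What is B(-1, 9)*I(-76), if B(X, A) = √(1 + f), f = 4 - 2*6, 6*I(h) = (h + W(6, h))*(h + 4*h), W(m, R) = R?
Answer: 28880*I*√7/3 ≈ 25470.0*I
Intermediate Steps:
I(h) = 5*h²/3 (I(h) = ((h + h)*(h + 4*h))/6 = ((2*h)*(5*h))/6 = (10*h²)/6 = 5*h²/3)
f = -8 (f = 4 - 12 = -8)
B(X, A) = I*√7 (B(X, A) = √(1 - 8) = √(-7) = I*√7)
B(-1, 9)*I(-76) = (I*√7)*((5/3)*(-76)²) = (I*√7)*((5/3)*5776) = (I*√7)*(28880/3) = 28880*I*√7/3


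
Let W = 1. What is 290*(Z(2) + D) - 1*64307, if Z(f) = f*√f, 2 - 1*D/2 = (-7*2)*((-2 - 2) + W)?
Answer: -87507 + 580*√2 ≈ -86687.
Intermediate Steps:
D = -80 (D = 4 - 2*(-7*2)*((-2 - 2) + 1) = 4 - (-28)*(-4 + 1) = 4 - (-28)*(-3) = 4 - 2*42 = 4 - 84 = -80)
Z(f) = f^(3/2)
290*(Z(2) + D) - 1*64307 = 290*(2^(3/2) - 80) - 1*64307 = 290*(2*√2 - 80) - 64307 = 290*(-80 + 2*√2) - 64307 = (-23200 + 580*√2) - 64307 = -87507 + 580*√2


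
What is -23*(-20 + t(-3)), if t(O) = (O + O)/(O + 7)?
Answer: 989/2 ≈ 494.50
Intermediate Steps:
t(O) = 2*O/(7 + O) (t(O) = (2*O)/(7 + O) = 2*O/(7 + O))
-23*(-20 + t(-3)) = -23*(-20 + 2*(-3)/(7 - 3)) = -23*(-20 + 2*(-3)/4) = -23*(-20 + 2*(-3)*(¼)) = -23*(-20 - 3/2) = -23*(-43/2) = 989/2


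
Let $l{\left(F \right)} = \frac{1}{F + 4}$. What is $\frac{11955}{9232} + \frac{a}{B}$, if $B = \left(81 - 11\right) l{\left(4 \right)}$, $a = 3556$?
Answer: $\frac{18819199}{46160} \approx 407.69$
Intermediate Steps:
$l{\left(F \right)} = \frac{1}{4 + F}$
$B = \frac{35}{4}$ ($B = \frac{81 - 11}{4 + 4} = \frac{70}{8} = 70 \cdot \frac{1}{8} = \frac{35}{4} \approx 8.75$)
$\frac{11955}{9232} + \frac{a}{B} = \frac{11955}{9232} + \frac{3556}{\frac{35}{4}} = 11955 \cdot \frac{1}{9232} + 3556 \cdot \frac{4}{35} = \frac{11955}{9232} + \frac{2032}{5} = \frac{18819199}{46160}$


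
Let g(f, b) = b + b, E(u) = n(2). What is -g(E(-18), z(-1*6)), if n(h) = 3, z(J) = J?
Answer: 12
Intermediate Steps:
E(u) = 3
g(f, b) = 2*b
-g(E(-18), z(-1*6)) = -2*(-1*6) = -2*(-6) = -1*(-12) = 12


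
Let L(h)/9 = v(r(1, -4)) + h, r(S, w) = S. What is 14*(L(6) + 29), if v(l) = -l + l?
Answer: 1162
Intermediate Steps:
v(l) = 0
L(h) = 9*h (L(h) = 9*(0 + h) = 9*h)
14*(L(6) + 29) = 14*(9*6 + 29) = 14*(54 + 29) = 14*83 = 1162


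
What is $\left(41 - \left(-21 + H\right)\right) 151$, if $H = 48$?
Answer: $2114$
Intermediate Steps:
$\left(41 - \left(-21 + H\right)\right) 151 = \left(41 + \left(21 - 48\right)\right) 151 = \left(41 - 27\right) 151 = 14 \cdot 151 = 2114$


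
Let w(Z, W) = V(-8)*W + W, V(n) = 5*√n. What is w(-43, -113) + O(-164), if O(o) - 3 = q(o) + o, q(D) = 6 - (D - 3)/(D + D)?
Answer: -88071/328 - 1130*I*√2 ≈ -268.51 - 1598.1*I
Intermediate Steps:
w(Z, W) = W + 10*I*W*√2 (w(Z, W) = (5*√(-8))*W + W = (5*(2*I*√2))*W + W = (10*I*√2)*W + W = 10*I*W*√2 + W = W + 10*I*W*√2)
q(D) = 6 - (-3 + D)/(2*D)
O(o) = 3 + o + (3 + 11*o)/(2*o) (O(o) = 3 + ((3 + 11*o)/(2*o) + o) = 3 + (o + (3 + 11*o)/(2*o)) = 3 + o + (3 + 11*o)/(2*o))
w(-43, -113) + O(-164) = -113*(1 + 10*I*√2) + (17/2 - 164 + (3/2)/(-164)) = (-113 - 1130*I*√2) + (17/2 - 164 + (3/2)*(-1/164)) = (-113 - 1130*I*√2) + (17/2 - 164 - 3/328) = (-113 - 1130*I*√2) - 51007/328 = -88071/328 - 1130*I*√2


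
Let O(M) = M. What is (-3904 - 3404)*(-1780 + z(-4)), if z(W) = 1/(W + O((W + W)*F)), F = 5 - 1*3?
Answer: 65043027/5 ≈ 1.3009e+7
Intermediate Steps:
F = 2 (F = 5 - 3 = 2)
z(W) = 1/(5*W) (z(W) = 1/(W + (W + W)*2) = 1/(W + (2*W)*2) = 1/(W + 4*W) = 1/(5*W))
(-3904 - 3404)*(-1780 + z(-4)) = (-3904 - 3404)*(-1780 + (⅕)/(-4)) = -7308*(-1780 + (⅕)*(-¼)) = -7308*(-1780 - 1/20) = -7308*(-35601/20) = 65043027/5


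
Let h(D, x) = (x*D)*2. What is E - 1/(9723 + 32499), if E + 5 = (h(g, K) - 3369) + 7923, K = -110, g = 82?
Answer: -569617003/42222 ≈ -13491.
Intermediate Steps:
h(D, x) = 2*D*x (h(D, x) = (D*x)*2 = 2*D*x)
E = -13491 (E = -5 + ((2*82*(-110) - 3369) + 7923) = -5 + ((-18040 - 3369) + 7923) = -5 + (-21409 + 7923) = -5 - 13486 = -13491)
E - 1/(9723 + 32499) = -13491 - 1/(9723 + 32499) = -13491 - 1/42222 = -569617003/42222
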